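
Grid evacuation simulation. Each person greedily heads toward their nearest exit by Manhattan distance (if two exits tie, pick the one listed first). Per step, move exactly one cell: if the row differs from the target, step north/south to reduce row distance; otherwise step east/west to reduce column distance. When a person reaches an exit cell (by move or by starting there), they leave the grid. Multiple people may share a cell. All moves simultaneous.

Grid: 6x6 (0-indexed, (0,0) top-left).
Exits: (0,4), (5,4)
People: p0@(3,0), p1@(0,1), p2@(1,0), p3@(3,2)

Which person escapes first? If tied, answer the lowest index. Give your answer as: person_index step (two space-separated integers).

Step 1: p0:(3,0)->(4,0) | p1:(0,1)->(0,2) | p2:(1,0)->(0,0) | p3:(3,2)->(4,2)
Step 2: p0:(4,0)->(5,0) | p1:(0,2)->(0,3) | p2:(0,0)->(0,1) | p3:(4,2)->(5,2)
Step 3: p0:(5,0)->(5,1) | p1:(0,3)->(0,4)->EXIT | p2:(0,1)->(0,2) | p3:(5,2)->(5,3)
Step 4: p0:(5,1)->(5,2) | p1:escaped | p2:(0,2)->(0,3) | p3:(5,3)->(5,4)->EXIT
Step 5: p0:(5,2)->(5,3) | p1:escaped | p2:(0,3)->(0,4)->EXIT | p3:escaped
Step 6: p0:(5,3)->(5,4)->EXIT | p1:escaped | p2:escaped | p3:escaped
Exit steps: [6, 3, 5, 4]
First to escape: p1 at step 3

Answer: 1 3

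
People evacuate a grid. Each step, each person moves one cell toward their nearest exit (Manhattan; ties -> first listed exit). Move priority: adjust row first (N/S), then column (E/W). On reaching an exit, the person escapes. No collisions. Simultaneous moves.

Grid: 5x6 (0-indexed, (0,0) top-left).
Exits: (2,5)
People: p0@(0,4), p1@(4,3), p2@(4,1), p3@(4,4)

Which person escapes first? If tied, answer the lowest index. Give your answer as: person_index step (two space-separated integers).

Step 1: p0:(0,4)->(1,4) | p1:(4,3)->(3,3) | p2:(4,1)->(3,1) | p3:(4,4)->(3,4)
Step 2: p0:(1,4)->(2,4) | p1:(3,3)->(2,3) | p2:(3,1)->(2,1) | p3:(3,4)->(2,4)
Step 3: p0:(2,4)->(2,5)->EXIT | p1:(2,3)->(2,4) | p2:(2,1)->(2,2) | p3:(2,4)->(2,5)->EXIT
Step 4: p0:escaped | p1:(2,4)->(2,5)->EXIT | p2:(2,2)->(2,3) | p3:escaped
Step 5: p0:escaped | p1:escaped | p2:(2,3)->(2,4) | p3:escaped
Step 6: p0:escaped | p1:escaped | p2:(2,4)->(2,5)->EXIT | p3:escaped
Exit steps: [3, 4, 6, 3]
First to escape: p0 at step 3

Answer: 0 3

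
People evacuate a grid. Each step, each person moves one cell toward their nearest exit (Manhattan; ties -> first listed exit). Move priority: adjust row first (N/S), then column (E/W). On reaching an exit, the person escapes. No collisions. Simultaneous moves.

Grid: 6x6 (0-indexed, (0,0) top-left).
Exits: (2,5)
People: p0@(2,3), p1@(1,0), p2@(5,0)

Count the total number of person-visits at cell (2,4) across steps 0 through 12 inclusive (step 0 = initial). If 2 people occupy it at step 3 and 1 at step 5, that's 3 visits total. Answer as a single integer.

Answer: 3

Derivation:
Step 0: p0@(2,3) p1@(1,0) p2@(5,0) -> at (2,4): 0 [-], cum=0
Step 1: p0@(2,4) p1@(2,0) p2@(4,0) -> at (2,4): 1 [p0], cum=1
Step 2: p0@ESC p1@(2,1) p2@(3,0) -> at (2,4): 0 [-], cum=1
Step 3: p0@ESC p1@(2,2) p2@(2,0) -> at (2,4): 0 [-], cum=1
Step 4: p0@ESC p1@(2,3) p2@(2,1) -> at (2,4): 0 [-], cum=1
Step 5: p0@ESC p1@(2,4) p2@(2,2) -> at (2,4): 1 [p1], cum=2
Step 6: p0@ESC p1@ESC p2@(2,3) -> at (2,4): 0 [-], cum=2
Step 7: p0@ESC p1@ESC p2@(2,4) -> at (2,4): 1 [p2], cum=3
Step 8: p0@ESC p1@ESC p2@ESC -> at (2,4): 0 [-], cum=3
Total visits = 3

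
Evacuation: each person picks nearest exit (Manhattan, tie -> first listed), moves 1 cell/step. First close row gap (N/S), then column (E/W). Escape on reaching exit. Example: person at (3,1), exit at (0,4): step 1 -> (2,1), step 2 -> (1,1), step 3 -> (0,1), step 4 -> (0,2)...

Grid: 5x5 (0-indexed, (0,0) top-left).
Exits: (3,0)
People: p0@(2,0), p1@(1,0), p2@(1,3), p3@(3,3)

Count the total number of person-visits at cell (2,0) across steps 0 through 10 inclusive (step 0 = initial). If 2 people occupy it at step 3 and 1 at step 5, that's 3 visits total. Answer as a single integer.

Answer: 2

Derivation:
Step 0: p0@(2,0) p1@(1,0) p2@(1,3) p3@(3,3) -> at (2,0): 1 [p0], cum=1
Step 1: p0@ESC p1@(2,0) p2@(2,3) p3@(3,2) -> at (2,0): 1 [p1], cum=2
Step 2: p0@ESC p1@ESC p2@(3,3) p3@(3,1) -> at (2,0): 0 [-], cum=2
Step 3: p0@ESC p1@ESC p2@(3,2) p3@ESC -> at (2,0): 0 [-], cum=2
Step 4: p0@ESC p1@ESC p2@(3,1) p3@ESC -> at (2,0): 0 [-], cum=2
Step 5: p0@ESC p1@ESC p2@ESC p3@ESC -> at (2,0): 0 [-], cum=2
Total visits = 2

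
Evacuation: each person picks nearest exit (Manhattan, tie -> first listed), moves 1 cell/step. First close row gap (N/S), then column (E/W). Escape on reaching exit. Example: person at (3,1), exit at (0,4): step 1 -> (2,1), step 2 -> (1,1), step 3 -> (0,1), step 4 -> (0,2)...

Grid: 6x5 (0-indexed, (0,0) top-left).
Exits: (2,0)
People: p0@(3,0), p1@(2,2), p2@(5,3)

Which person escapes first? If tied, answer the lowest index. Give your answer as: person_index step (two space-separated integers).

Answer: 0 1

Derivation:
Step 1: p0:(3,0)->(2,0)->EXIT | p1:(2,2)->(2,1) | p2:(5,3)->(4,3)
Step 2: p0:escaped | p1:(2,1)->(2,0)->EXIT | p2:(4,3)->(3,3)
Step 3: p0:escaped | p1:escaped | p2:(3,3)->(2,3)
Step 4: p0:escaped | p1:escaped | p2:(2,3)->(2,2)
Step 5: p0:escaped | p1:escaped | p2:(2,2)->(2,1)
Step 6: p0:escaped | p1:escaped | p2:(2,1)->(2,0)->EXIT
Exit steps: [1, 2, 6]
First to escape: p0 at step 1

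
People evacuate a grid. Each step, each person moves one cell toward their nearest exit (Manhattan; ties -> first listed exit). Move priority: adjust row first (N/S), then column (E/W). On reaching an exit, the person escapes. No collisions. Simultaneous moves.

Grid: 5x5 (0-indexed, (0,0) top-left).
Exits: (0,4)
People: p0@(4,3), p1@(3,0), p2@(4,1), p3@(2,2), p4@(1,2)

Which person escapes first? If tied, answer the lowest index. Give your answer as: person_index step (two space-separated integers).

Answer: 4 3

Derivation:
Step 1: p0:(4,3)->(3,3) | p1:(3,0)->(2,0) | p2:(4,1)->(3,1) | p3:(2,2)->(1,2) | p4:(1,2)->(0,2)
Step 2: p0:(3,3)->(2,3) | p1:(2,0)->(1,0) | p2:(3,1)->(2,1) | p3:(1,2)->(0,2) | p4:(0,2)->(0,3)
Step 3: p0:(2,3)->(1,3) | p1:(1,0)->(0,0) | p2:(2,1)->(1,1) | p3:(0,2)->(0,3) | p4:(0,3)->(0,4)->EXIT
Step 4: p0:(1,3)->(0,3) | p1:(0,0)->(0,1) | p2:(1,1)->(0,1) | p3:(0,3)->(0,4)->EXIT | p4:escaped
Step 5: p0:(0,3)->(0,4)->EXIT | p1:(0,1)->(0,2) | p2:(0,1)->(0,2) | p3:escaped | p4:escaped
Step 6: p0:escaped | p1:(0,2)->(0,3) | p2:(0,2)->(0,3) | p3:escaped | p4:escaped
Step 7: p0:escaped | p1:(0,3)->(0,4)->EXIT | p2:(0,3)->(0,4)->EXIT | p3:escaped | p4:escaped
Exit steps: [5, 7, 7, 4, 3]
First to escape: p4 at step 3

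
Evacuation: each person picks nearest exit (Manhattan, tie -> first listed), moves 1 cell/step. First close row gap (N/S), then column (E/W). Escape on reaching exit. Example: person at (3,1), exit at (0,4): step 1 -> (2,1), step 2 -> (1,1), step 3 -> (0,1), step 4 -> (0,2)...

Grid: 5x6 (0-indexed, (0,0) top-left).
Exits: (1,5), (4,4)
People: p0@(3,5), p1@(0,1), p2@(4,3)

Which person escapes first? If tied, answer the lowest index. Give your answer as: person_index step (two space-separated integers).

Step 1: p0:(3,5)->(2,5) | p1:(0,1)->(1,1) | p2:(4,3)->(4,4)->EXIT
Step 2: p0:(2,5)->(1,5)->EXIT | p1:(1,1)->(1,2) | p2:escaped
Step 3: p0:escaped | p1:(1,2)->(1,3) | p2:escaped
Step 4: p0:escaped | p1:(1,3)->(1,4) | p2:escaped
Step 5: p0:escaped | p1:(1,4)->(1,5)->EXIT | p2:escaped
Exit steps: [2, 5, 1]
First to escape: p2 at step 1

Answer: 2 1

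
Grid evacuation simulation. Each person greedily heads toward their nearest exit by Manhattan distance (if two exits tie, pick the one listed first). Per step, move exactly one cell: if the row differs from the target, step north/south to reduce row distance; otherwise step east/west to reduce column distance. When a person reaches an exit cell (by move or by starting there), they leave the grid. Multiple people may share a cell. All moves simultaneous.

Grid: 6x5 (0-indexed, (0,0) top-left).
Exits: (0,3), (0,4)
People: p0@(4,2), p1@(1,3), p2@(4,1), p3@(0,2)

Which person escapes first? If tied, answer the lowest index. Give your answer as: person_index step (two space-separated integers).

Step 1: p0:(4,2)->(3,2) | p1:(1,3)->(0,3)->EXIT | p2:(4,1)->(3,1) | p3:(0,2)->(0,3)->EXIT
Step 2: p0:(3,2)->(2,2) | p1:escaped | p2:(3,1)->(2,1) | p3:escaped
Step 3: p0:(2,2)->(1,2) | p1:escaped | p2:(2,1)->(1,1) | p3:escaped
Step 4: p0:(1,2)->(0,2) | p1:escaped | p2:(1,1)->(0,1) | p3:escaped
Step 5: p0:(0,2)->(0,3)->EXIT | p1:escaped | p2:(0,1)->(0,2) | p3:escaped
Step 6: p0:escaped | p1:escaped | p2:(0,2)->(0,3)->EXIT | p3:escaped
Exit steps: [5, 1, 6, 1]
First to escape: p1 at step 1

Answer: 1 1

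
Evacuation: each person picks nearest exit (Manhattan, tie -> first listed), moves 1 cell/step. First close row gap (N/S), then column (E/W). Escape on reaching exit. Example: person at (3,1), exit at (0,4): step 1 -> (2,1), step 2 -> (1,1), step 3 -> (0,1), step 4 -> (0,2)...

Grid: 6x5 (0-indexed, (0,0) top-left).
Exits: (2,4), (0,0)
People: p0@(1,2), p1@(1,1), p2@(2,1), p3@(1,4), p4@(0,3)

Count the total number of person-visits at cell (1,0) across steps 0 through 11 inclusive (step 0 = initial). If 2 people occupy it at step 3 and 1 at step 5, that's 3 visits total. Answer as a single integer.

Step 0: p0@(1,2) p1@(1,1) p2@(2,1) p3@(1,4) p4@(0,3) -> at (1,0): 0 [-], cum=0
Step 1: p0@(2,2) p1@(0,1) p2@(2,2) p3@ESC p4@(1,3) -> at (1,0): 0 [-], cum=0
Step 2: p0@(2,3) p1@ESC p2@(2,3) p3@ESC p4@(2,3) -> at (1,0): 0 [-], cum=0
Step 3: p0@ESC p1@ESC p2@ESC p3@ESC p4@ESC -> at (1,0): 0 [-], cum=0
Total visits = 0

Answer: 0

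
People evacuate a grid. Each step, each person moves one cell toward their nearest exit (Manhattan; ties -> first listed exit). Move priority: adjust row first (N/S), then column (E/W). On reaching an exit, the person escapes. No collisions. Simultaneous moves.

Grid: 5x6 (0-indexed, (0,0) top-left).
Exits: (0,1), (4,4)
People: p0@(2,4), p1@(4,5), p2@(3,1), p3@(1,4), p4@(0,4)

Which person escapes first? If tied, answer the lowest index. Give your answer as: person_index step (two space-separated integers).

Step 1: p0:(2,4)->(3,4) | p1:(4,5)->(4,4)->EXIT | p2:(3,1)->(2,1) | p3:(1,4)->(2,4) | p4:(0,4)->(0,3)
Step 2: p0:(3,4)->(4,4)->EXIT | p1:escaped | p2:(2,1)->(1,1) | p3:(2,4)->(3,4) | p4:(0,3)->(0,2)
Step 3: p0:escaped | p1:escaped | p2:(1,1)->(0,1)->EXIT | p3:(3,4)->(4,4)->EXIT | p4:(0,2)->(0,1)->EXIT
Exit steps: [2, 1, 3, 3, 3]
First to escape: p1 at step 1

Answer: 1 1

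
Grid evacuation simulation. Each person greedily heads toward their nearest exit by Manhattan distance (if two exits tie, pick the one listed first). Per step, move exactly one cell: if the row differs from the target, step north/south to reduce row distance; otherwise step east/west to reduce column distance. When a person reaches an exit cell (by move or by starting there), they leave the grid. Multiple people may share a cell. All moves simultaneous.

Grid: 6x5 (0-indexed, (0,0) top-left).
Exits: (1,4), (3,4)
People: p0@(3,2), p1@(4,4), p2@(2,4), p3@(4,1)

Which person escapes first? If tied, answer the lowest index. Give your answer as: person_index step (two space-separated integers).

Answer: 1 1

Derivation:
Step 1: p0:(3,2)->(3,3) | p1:(4,4)->(3,4)->EXIT | p2:(2,4)->(1,4)->EXIT | p3:(4,1)->(3,1)
Step 2: p0:(3,3)->(3,4)->EXIT | p1:escaped | p2:escaped | p3:(3,1)->(3,2)
Step 3: p0:escaped | p1:escaped | p2:escaped | p3:(3,2)->(3,3)
Step 4: p0:escaped | p1:escaped | p2:escaped | p3:(3,3)->(3,4)->EXIT
Exit steps: [2, 1, 1, 4]
First to escape: p1 at step 1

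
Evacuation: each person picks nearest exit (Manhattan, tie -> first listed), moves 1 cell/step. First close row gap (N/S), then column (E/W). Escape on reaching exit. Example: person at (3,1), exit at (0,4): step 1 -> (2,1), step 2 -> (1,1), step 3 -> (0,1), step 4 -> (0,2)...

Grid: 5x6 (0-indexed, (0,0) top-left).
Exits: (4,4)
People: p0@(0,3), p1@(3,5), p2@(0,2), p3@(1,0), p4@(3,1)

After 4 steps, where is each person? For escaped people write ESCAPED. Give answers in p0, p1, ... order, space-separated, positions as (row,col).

Step 1: p0:(0,3)->(1,3) | p1:(3,5)->(4,5) | p2:(0,2)->(1,2) | p3:(1,0)->(2,0) | p4:(3,1)->(4,1)
Step 2: p0:(1,3)->(2,3) | p1:(4,5)->(4,4)->EXIT | p2:(1,2)->(2,2) | p3:(2,0)->(3,0) | p4:(4,1)->(4,2)
Step 3: p0:(2,3)->(3,3) | p1:escaped | p2:(2,2)->(3,2) | p3:(3,0)->(4,0) | p4:(4,2)->(4,3)
Step 4: p0:(3,3)->(4,3) | p1:escaped | p2:(3,2)->(4,2) | p3:(4,0)->(4,1) | p4:(4,3)->(4,4)->EXIT

(4,3) ESCAPED (4,2) (4,1) ESCAPED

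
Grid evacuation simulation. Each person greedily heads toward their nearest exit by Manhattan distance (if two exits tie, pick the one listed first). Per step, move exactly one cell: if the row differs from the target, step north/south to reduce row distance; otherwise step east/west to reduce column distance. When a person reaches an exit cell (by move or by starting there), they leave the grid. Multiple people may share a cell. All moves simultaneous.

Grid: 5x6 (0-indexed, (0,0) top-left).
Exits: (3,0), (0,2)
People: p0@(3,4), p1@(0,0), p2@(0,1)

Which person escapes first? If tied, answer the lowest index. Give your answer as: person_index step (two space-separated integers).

Answer: 2 1

Derivation:
Step 1: p0:(3,4)->(3,3) | p1:(0,0)->(0,1) | p2:(0,1)->(0,2)->EXIT
Step 2: p0:(3,3)->(3,2) | p1:(0,1)->(0,2)->EXIT | p2:escaped
Step 3: p0:(3,2)->(3,1) | p1:escaped | p2:escaped
Step 4: p0:(3,1)->(3,0)->EXIT | p1:escaped | p2:escaped
Exit steps: [4, 2, 1]
First to escape: p2 at step 1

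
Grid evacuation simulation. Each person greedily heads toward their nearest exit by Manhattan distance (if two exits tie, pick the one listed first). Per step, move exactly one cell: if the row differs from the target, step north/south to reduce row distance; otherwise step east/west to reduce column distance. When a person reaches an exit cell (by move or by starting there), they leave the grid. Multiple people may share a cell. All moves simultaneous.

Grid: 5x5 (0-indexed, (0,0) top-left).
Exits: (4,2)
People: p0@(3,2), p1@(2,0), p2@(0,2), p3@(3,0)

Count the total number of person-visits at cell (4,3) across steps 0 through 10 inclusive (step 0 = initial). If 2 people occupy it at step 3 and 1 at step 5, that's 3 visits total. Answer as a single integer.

Step 0: p0@(3,2) p1@(2,0) p2@(0,2) p3@(3,0) -> at (4,3): 0 [-], cum=0
Step 1: p0@ESC p1@(3,0) p2@(1,2) p3@(4,0) -> at (4,3): 0 [-], cum=0
Step 2: p0@ESC p1@(4,0) p2@(2,2) p3@(4,1) -> at (4,3): 0 [-], cum=0
Step 3: p0@ESC p1@(4,1) p2@(3,2) p3@ESC -> at (4,3): 0 [-], cum=0
Step 4: p0@ESC p1@ESC p2@ESC p3@ESC -> at (4,3): 0 [-], cum=0
Total visits = 0

Answer: 0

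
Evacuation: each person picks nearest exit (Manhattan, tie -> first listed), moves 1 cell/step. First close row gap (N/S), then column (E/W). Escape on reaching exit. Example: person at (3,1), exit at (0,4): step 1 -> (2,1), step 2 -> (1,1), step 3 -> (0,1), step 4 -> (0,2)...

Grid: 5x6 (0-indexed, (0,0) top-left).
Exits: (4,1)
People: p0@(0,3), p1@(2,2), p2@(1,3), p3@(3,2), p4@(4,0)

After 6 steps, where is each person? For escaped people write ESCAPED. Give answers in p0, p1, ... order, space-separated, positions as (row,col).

Step 1: p0:(0,3)->(1,3) | p1:(2,2)->(3,2) | p2:(1,3)->(2,3) | p3:(3,2)->(4,2) | p4:(4,0)->(4,1)->EXIT
Step 2: p0:(1,3)->(2,3) | p1:(3,2)->(4,2) | p2:(2,3)->(3,3) | p3:(4,2)->(4,1)->EXIT | p4:escaped
Step 3: p0:(2,3)->(3,3) | p1:(4,2)->(4,1)->EXIT | p2:(3,3)->(4,3) | p3:escaped | p4:escaped
Step 4: p0:(3,3)->(4,3) | p1:escaped | p2:(4,3)->(4,2) | p3:escaped | p4:escaped
Step 5: p0:(4,3)->(4,2) | p1:escaped | p2:(4,2)->(4,1)->EXIT | p3:escaped | p4:escaped
Step 6: p0:(4,2)->(4,1)->EXIT | p1:escaped | p2:escaped | p3:escaped | p4:escaped

ESCAPED ESCAPED ESCAPED ESCAPED ESCAPED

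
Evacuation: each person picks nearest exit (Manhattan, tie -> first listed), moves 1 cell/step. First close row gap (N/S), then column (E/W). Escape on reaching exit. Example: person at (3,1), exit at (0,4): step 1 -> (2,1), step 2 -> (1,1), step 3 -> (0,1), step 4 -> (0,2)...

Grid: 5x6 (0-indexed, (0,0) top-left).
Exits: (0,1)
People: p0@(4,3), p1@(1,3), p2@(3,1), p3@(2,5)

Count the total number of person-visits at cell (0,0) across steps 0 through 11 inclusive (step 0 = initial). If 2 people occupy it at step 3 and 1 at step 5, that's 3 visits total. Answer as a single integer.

Step 0: p0@(4,3) p1@(1,3) p2@(3,1) p3@(2,5) -> at (0,0): 0 [-], cum=0
Step 1: p0@(3,3) p1@(0,3) p2@(2,1) p3@(1,5) -> at (0,0): 0 [-], cum=0
Step 2: p0@(2,3) p1@(0,2) p2@(1,1) p3@(0,5) -> at (0,0): 0 [-], cum=0
Step 3: p0@(1,3) p1@ESC p2@ESC p3@(0,4) -> at (0,0): 0 [-], cum=0
Step 4: p0@(0,3) p1@ESC p2@ESC p3@(0,3) -> at (0,0): 0 [-], cum=0
Step 5: p0@(0,2) p1@ESC p2@ESC p3@(0,2) -> at (0,0): 0 [-], cum=0
Step 6: p0@ESC p1@ESC p2@ESC p3@ESC -> at (0,0): 0 [-], cum=0
Total visits = 0

Answer: 0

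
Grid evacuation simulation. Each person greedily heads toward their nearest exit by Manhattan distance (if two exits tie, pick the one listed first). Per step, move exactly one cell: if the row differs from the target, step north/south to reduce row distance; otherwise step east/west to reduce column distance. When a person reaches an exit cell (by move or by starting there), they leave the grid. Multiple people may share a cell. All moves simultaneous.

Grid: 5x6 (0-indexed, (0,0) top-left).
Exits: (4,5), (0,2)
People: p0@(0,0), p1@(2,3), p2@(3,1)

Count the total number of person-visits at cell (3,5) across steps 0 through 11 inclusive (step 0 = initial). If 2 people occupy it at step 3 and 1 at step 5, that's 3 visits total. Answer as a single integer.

Step 0: p0@(0,0) p1@(2,3) p2@(3,1) -> at (3,5): 0 [-], cum=0
Step 1: p0@(0,1) p1@(1,3) p2@(2,1) -> at (3,5): 0 [-], cum=0
Step 2: p0@ESC p1@(0,3) p2@(1,1) -> at (3,5): 0 [-], cum=0
Step 3: p0@ESC p1@ESC p2@(0,1) -> at (3,5): 0 [-], cum=0
Step 4: p0@ESC p1@ESC p2@ESC -> at (3,5): 0 [-], cum=0
Total visits = 0

Answer: 0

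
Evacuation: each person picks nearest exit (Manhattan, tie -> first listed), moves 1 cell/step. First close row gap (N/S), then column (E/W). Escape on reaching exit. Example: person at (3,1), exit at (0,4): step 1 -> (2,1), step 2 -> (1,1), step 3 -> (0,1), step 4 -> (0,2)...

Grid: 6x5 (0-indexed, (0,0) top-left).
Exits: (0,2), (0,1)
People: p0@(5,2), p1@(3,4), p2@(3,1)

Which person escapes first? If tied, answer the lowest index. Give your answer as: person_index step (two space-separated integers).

Step 1: p0:(5,2)->(4,2) | p1:(3,4)->(2,4) | p2:(3,1)->(2,1)
Step 2: p0:(4,2)->(3,2) | p1:(2,4)->(1,4) | p2:(2,1)->(1,1)
Step 3: p0:(3,2)->(2,2) | p1:(1,4)->(0,4) | p2:(1,1)->(0,1)->EXIT
Step 4: p0:(2,2)->(1,2) | p1:(0,4)->(0,3) | p2:escaped
Step 5: p0:(1,2)->(0,2)->EXIT | p1:(0,3)->(0,2)->EXIT | p2:escaped
Exit steps: [5, 5, 3]
First to escape: p2 at step 3

Answer: 2 3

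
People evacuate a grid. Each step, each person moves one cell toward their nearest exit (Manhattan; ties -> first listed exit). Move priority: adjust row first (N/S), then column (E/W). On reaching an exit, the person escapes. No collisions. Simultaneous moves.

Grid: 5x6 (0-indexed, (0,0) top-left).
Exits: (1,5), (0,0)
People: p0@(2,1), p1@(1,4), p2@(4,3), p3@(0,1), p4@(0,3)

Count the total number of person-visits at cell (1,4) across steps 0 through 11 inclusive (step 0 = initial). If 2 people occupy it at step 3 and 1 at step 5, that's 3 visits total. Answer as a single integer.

Step 0: p0@(2,1) p1@(1,4) p2@(4,3) p3@(0,1) p4@(0,3) -> at (1,4): 1 [p1], cum=1
Step 1: p0@(1,1) p1@ESC p2@(3,3) p3@ESC p4@(1,3) -> at (1,4): 0 [-], cum=1
Step 2: p0@(0,1) p1@ESC p2@(2,3) p3@ESC p4@(1,4) -> at (1,4): 1 [p4], cum=2
Step 3: p0@ESC p1@ESC p2@(1,3) p3@ESC p4@ESC -> at (1,4): 0 [-], cum=2
Step 4: p0@ESC p1@ESC p2@(1,4) p3@ESC p4@ESC -> at (1,4): 1 [p2], cum=3
Step 5: p0@ESC p1@ESC p2@ESC p3@ESC p4@ESC -> at (1,4): 0 [-], cum=3
Total visits = 3

Answer: 3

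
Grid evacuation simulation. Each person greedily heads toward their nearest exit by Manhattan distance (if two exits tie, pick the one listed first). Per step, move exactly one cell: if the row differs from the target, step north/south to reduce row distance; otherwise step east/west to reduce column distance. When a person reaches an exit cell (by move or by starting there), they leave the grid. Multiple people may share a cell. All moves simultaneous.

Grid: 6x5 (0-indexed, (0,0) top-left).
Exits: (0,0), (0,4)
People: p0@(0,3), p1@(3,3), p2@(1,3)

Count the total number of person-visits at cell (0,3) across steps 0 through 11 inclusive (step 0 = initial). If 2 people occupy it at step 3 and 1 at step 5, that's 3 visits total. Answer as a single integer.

Step 0: p0@(0,3) p1@(3,3) p2@(1,3) -> at (0,3): 1 [p0], cum=1
Step 1: p0@ESC p1@(2,3) p2@(0,3) -> at (0,3): 1 [p2], cum=2
Step 2: p0@ESC p1@(1,3) p2@ESC -> at (0,3): 0 [-], cum=2
Step 3: p0@ESC p1@(0,3) p2@ESC -> at (0,3): 1 [p1], cum=3
Step 4: p0@ESC p1@ESC p2@ESC -> at (0,3): 0 [-], cum=3
Total visits = 3

Answer: 3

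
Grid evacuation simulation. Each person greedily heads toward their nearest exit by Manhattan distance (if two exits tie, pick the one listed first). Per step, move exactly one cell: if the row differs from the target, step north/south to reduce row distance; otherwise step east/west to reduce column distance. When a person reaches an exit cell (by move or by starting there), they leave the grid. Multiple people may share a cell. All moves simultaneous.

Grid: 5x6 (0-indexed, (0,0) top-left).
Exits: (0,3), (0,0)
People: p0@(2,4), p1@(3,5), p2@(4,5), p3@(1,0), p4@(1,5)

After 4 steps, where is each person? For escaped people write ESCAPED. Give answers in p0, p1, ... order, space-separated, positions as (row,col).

Step 1: p0:(2,4)->(1,4) | p1:(3,5)->(2,5) | p2:(4,5)->(3,5) | p3:(1,0)->(0,0)->EXIT | p4:(1,5)->(0,5)
Step 2: p0:(1,4)->(0,4) | p1:(2,5)->(1,5) | p2:(3,5)->(2,5) | p3:escaped | p4:(0,5)->(0,4)
Step 3: p0:(0,4)->(0,3)->EXIT | p1:(1,5)->(0,5) | p2:(2,5)->(1,5) | p3:escaped | p4:(0,4)->(0,3)->EXIT
Step 4: p0:escaped | p1:(0,5)->(0,4) | p2:(1,5)->(0,5) | p3:escaped | p4:escaped

ESCAPED (0,4) (0,5) ESCAPED ESCAPED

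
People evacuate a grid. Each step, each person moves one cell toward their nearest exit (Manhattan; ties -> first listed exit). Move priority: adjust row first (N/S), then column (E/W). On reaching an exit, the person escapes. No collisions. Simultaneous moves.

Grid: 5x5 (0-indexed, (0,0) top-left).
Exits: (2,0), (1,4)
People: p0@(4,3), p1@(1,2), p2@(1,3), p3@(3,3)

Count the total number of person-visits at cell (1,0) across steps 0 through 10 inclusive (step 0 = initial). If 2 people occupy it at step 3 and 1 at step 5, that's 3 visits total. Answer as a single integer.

Answer: 0

Derivation:
Step 0: p0@(4,3) p1@(1,2) p2@(1,3) p3@(3,3) -> at (1,0): 0 [-], cum=0
Step 1: p0@(3,3) p1@(1,3) p2@ESC p3@(2,3) -> at (1,0): 0 [-], cum=0
Step 2: p0@(2,3) p1@ESC p2@ESC p3@(1,3) -> at (1,0): 0 [-], cum=0
Step 3: p0@(1,3) p1@ESC p2@ESC p3@ESC -> at (1,0): 0 [-], cum=0
Step 4: p0@ESC p1@ESC p2@ESC p3@ESC -> at (1,0): 0 [-], cum=0
Total visits = 0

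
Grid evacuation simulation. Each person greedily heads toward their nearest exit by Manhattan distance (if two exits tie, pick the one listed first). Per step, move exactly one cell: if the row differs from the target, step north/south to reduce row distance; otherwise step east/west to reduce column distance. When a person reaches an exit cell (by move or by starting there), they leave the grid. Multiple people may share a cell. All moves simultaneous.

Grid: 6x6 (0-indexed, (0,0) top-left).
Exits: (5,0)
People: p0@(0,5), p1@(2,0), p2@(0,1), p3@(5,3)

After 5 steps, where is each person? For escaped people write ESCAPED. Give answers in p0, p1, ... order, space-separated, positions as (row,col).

Step 1: p0:(0,5)->(1,5) | p1:(2,0)->(3,0) | p2:(0,1)->(1,1) | p3:(5,3)->(5,2)
Step 2: p0:(1,5)->(2,5) | p1:(3,0)->(4,0) | p2:(1,1)->(2,1) | p3:(5,2)->(5,1)
Step 3: p0:(2,5)->(3,5) | p1:(4,0)->(5,0)->EXIT | p2:(2,1)->(3,1) | p3:(5,1)->(5,0)->EXIT
Step 4: p0:(3,5)->(4,5) | p1:escaped | p2:(3,1)->(4,1) | p3:escaped
Step 5: p0:(4,5)->(5,5) | p1:escaped | p2:(4,1)->(5,1) | p3:escaped

(5,5) ESCAPED (5,1) ESCAPED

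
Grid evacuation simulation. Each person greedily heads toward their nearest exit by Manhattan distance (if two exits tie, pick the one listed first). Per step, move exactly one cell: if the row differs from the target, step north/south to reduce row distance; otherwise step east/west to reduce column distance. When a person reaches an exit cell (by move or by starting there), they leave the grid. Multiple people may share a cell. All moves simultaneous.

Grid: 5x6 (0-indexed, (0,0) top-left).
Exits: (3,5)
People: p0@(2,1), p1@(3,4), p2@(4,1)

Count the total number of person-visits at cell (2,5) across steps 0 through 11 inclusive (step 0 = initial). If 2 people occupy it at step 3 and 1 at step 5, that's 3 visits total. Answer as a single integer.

Answer: 0

Derivation:
Step 0: p0@(2,1) p1@(3,4) p2@(4,1) -> at (2,5): 0 [-], cum=0
Step 1: p0@(3,1) p1@ESC p2@(3,1) -> at (2,5): 0 [-], cum=0
Step 2: p0@(3,2) p1@ESC p2@(3,2) -> at (2,5): 0 [-], cum=0
Step 3: p0@(3,3) p1@ESC p2@(3,3) -> at (2,5): 0 [-], cum=0
Step 4: p0@(3,4) p1@ESC p2@(3,4) -> at (2,5): 0 [-], cum=0
Step 5: p0@ESC p1@ESC p2@ESC -> at (2,5): 0 [-], cum=0
Total visits = 0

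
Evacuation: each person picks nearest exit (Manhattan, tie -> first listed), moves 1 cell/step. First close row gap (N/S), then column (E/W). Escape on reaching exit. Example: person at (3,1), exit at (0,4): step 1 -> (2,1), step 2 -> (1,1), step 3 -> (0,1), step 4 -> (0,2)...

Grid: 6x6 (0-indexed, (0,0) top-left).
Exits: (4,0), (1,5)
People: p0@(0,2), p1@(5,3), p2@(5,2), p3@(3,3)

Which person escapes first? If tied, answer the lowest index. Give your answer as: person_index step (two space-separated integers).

Answer: 2 3

Derivation:
Step 1: p0:(0,2)->(1,2) | p1:(5,3)->(4,3) | p2:(5,2)->(4,2) | p3:(3,3)->(4,3)
Step 2: p0:(1,2)->(1,3) | p1:(4,3)->(4,2) | p2:(4,2)->(4,1) | p3:(4,3)->(4,2)
Step 3: p0:(1,3)->(1,4) | p1:(4,2)->(4,1) | p2:(4,1)->(4,0)->EXIT | p3:(4,2)->(4,1)
Step 4: p0:(1,4)->(1,5)->EXIT | p1:(4,1)->(4,0)->EXIT | p2:escaped | p3:(4,1)->(4,0)->EXIT
Exit steps: [4, 4, 3, 4]
First to escape: p2 at step 3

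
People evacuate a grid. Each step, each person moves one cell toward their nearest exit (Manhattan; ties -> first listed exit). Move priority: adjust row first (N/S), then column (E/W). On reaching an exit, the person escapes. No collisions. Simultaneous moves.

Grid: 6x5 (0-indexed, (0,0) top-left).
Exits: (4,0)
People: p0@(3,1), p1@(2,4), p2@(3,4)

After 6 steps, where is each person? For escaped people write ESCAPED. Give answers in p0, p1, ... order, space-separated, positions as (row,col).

Step 1: p0:(3,1)->(4,1) | p1:(2,4)->(3,4) | p2:(3,4)->(4,4)
Step 2: p0:(4,1)->(4,0)->EXIT | p1:(3,4)->(4,4) | p2:(4,4)->(4,3)
Step 3: p0:escaped | p1:(4,4)->(4,3) | p2:(4,3)->(4,2)
Step 4: p0:escaped | p1:(4,3)->(4,2) | p2:(4,2)->(4,1)
Step 5: p0:escaped | p1:(4,2)->(4,1) | p2:(4,1)->(4,0)->EXIT
Step 6: p0:escaped | p1:(4,1)->(4,0)->EXIT | p2:escaped

ESCAPED ESCAPED ESCAPED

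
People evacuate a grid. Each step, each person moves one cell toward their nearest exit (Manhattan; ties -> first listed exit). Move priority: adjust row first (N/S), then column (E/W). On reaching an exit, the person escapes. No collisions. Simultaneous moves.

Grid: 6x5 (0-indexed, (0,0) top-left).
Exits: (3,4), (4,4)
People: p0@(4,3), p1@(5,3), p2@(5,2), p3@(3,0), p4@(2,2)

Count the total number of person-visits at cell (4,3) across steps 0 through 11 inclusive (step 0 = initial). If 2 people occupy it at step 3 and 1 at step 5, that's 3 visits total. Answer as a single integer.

Answer: 3

Derivation:
Step 0: p0@(4,3) p1@(5,3) p2@(5,2) p3@(3,0) p4@(2,2) -> at (4,3): 1 [p0], cum=1
Step 1: p0@ESC p1@(4,3) p2@(4,2) p3@(3,1) p4@(3,2) -> at (4,3): 1 [p1], cum=2
Step 2: p0@ESC p1@ESC p2@(4,3) p3@(3,2) p4@(3,3) -> at (4,3): 1 [p2], cum=3
Step 3: p0@ESC p1@ESC p2@ESC p3@(3,3) p4@ESC -> at (4,3): 0 [-], cum=3
Step 4: p0@ESC p1@ESC p2@ESC p3@ESC p4@ESC -> at (4,3): 0 [-], cum=3
Total visits = 3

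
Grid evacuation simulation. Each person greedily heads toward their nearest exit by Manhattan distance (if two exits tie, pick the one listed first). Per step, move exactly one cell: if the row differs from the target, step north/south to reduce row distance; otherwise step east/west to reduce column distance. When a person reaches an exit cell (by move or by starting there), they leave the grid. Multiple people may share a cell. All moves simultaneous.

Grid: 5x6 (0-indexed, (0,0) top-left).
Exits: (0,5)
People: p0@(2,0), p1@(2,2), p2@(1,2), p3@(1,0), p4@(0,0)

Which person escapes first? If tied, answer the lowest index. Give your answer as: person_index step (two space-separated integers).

Step 1: p0:(2,0)->(1,0) | p1:(2,2)->(1,2) | p2:(1,2)->(0,2) | p3:(1,0)->(0,0) | p4:(0,0)->(0,1)
Step 2: p0:(1,0)->(0,0) | p1:(1,2)->(0,2) | p2:(0,2)->(0,3) | p3:(0,0)->(0,1) | p4:(0,1)->(0,2)
Step 3: p0:(0,0)->(0,1) | p1:(0,2)->(0,3) | p2:(0,3)->(0,4) | p3:(0,1)->(0,2) | p4:(0,2)->(0,3)
Step 4: p0:(0,1)->(0,2) | p1:(0,3)->(0,4) | p2:(0,4)->(0,5)->EXIT | p3:(0,2)->(0,3) | p4:(0,3)->(0,4)
Step 5: p0:(0,2)->(0,3) | p1:(0,4)->(0,5)->EXIT | p2:escaped | p3:(0,3)->(0,4) | p4:(0,4)->(0,5)->EXIT
Step 6: p0:(0,3)->(0,4) | p1:escaped | p2:escaped | p3:(0,4)->(0,5)->EXIT | p4:escaped
Step 7: p0:(0,4)->(0,5)->EXIT | p1:escaped | p2:escaped | p3:escaped | p4:escaped
Exit steps: [7, 5, 4, 6, 5]
First to escape: p2 at step 4

Answer: 2 4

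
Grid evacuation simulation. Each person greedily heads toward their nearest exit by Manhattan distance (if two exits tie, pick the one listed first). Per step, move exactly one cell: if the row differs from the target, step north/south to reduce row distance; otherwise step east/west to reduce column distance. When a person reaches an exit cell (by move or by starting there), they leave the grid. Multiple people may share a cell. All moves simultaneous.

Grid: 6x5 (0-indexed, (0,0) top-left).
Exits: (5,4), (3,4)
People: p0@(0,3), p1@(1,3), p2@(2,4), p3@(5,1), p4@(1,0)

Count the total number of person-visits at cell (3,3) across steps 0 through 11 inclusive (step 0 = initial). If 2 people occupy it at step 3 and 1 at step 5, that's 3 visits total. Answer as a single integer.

Answer: 3

Derivation:
Step 0: p0@(0,3) p1@(1,3) p2@(2,4) p3@(5,1) p4@(1,0) -> at (3,3): 0 [-], cum=0
Step 1: p0@(1,3) p1@(2,3) p2@ESC p3@(5,2) p4@(2,0) -> at (3,3): 0 [-], cum=0
Step 2: p0@(2,3) p1@(3,3) p2@ESC p3@(5,3) p4@(3,0) -> at (3,3): 1 [p1], cum=1
Step 3: p0@(3,3) p1@ESC p2@ESC p3@ESC p4@(3,1) -> at (3,3): 1 [p0], cum=2
Step 4: p0@ESC p1@ESC p2@ESC p3@ESC p4@(3,2) -> at (3,3): 0 [-], cum=2
Step 5: p0@ESC p1@ESC p2@ESC p3@ESC p4@(3,3) -> at (3,3): 1 [p4], cum=3
Step 6: p0@ESC p1@ESC p2@ESC p3@ESC p4@ESC -> at (3,3): 0 [-], cum=3
Total visits = 3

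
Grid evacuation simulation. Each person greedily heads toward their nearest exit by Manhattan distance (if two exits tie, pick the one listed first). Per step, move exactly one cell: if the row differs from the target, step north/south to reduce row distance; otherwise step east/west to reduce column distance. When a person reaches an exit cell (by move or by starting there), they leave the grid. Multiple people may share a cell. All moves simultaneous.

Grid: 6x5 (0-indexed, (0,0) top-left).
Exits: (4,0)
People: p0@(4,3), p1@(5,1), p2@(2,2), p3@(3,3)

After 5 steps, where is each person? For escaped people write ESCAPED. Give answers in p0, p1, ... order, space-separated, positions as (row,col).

Step 1: p0:(4,3)->(4,2) | p1:(5,1)->(4,1) | p2:(2,2)->(3,2) | p3:(3,3)->(4,3)
Step 2: p0:(4,2)->(4,1) | p1:(4,1)->(4,0)->EXIT | p2:(3,2)->(4,2) | p3:(4,3)->(4,2)
Step 3: p0:(4,1)->(4,0)->EXIT | p1:escaped | p2:(4,2)->(4,1) | p3:(4,2)->(4,1)
Step 4: p0:escaped | p1:escaped | p2:(4,1)->(4,0)->EXIT | p3:(4,1)->(4,0)->EXIT

ESCAPED ESCAPED ESCAPED ESCAPED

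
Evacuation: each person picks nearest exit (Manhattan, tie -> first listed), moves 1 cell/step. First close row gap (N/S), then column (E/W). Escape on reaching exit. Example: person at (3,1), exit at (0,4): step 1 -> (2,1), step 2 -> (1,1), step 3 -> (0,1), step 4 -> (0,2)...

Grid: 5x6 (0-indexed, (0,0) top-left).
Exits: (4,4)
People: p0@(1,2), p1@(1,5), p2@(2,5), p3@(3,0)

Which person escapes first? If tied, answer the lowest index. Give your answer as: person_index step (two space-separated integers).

Step 1: p0:(1,2)->(2,2) | p1:(1,5)->(2,5) | p2:(2,5)->(3,5) | p3:(3,0)->(4,0)
Step 2: p0:(2,2)->(3,2) | p1:(2,5)->(3,5) | p2:(3,5)->(4,5) | p3:(4,0)->(4,1)
Step 3: p0:(3,2)->(4,2) | p1:(3,5)->(4,5) | p2:(4,5)->(4,4)->EXIT | p3:(4,1)->(4,2)
Step 4: p0:(4,2)->(4,3) | p1:(4,5)->(4,4)->EXIT | p2:escaped | p3:(4,2)->(4,3)
Step 5: p0:(4,3)->(4,4)->EXIT | p1:escaped | p2:escaped | p3:(4,3)->(4,4)->EXIT
Exit steps: [5, 4, 3, 5]
First to escape: p2 at step 3

Answer: 2 3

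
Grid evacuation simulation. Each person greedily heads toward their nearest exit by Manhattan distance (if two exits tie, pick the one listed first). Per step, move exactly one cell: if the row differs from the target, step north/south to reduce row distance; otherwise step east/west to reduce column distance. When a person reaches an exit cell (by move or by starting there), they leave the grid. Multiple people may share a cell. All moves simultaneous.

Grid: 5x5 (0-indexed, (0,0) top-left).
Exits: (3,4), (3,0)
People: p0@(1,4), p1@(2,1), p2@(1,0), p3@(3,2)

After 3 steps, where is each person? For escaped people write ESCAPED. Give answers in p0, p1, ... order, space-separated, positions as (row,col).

Step 1: p0:(1,4)->(2,4) | p1:(2,1)->(3,1) | p2:(1,0)->(2,0) | p3:(3,2)->(3,3)
Step 2: p0:(2,4)->(3,4)->EXIT | p1:(3,1)->(3,0)->EXIT | p2:(2,0)->(3,0)->EXIT | p3:(3,3)->(3,4)->EXIT

ESCAPED ESCAPED ESCAPED ESCAPED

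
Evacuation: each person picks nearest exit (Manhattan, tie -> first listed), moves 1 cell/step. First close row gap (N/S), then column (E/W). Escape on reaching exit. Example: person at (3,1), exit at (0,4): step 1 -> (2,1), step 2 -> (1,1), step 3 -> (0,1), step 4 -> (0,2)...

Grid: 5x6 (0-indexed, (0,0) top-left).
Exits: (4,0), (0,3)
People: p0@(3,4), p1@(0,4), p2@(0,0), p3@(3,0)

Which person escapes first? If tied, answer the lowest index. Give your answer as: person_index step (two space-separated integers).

Step 1: p0:(3,4)->(2,4) | p1:(0,4)->(0,3)->EXIT | p2:(0,0)->(0,1) | p3:(3,0)->(4,0)->EXIT
Step 2: p0:(2,4)->(1,4) | p1:escaped | p2:(0,1)->(0,2) | p3:escaped
Step 3: p0:(1,4)->(0,4) | p1:escaped | p2:(0,2)->(0,3)->EXIT | p3:escaped
Step 4: p0:(0,4)->(0,3)->EXIT | p1:escaped | p2:escaped | p3:escaped
Exit steps: [4, 1, 3, 1]
First to escape: p1 at step 1

Answer: 1 1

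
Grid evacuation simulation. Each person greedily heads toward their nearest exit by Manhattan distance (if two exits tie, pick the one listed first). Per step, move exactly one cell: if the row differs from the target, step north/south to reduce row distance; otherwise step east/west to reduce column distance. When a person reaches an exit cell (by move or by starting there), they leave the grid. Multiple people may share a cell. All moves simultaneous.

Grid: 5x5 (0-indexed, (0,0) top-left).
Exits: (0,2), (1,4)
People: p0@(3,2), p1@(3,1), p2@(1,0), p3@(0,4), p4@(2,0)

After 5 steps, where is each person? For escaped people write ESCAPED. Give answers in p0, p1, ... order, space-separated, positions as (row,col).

Step 1: p0:(3,2)->(2,2) | p1:(3,1)->(2,1) | p2:(1,0)->(0,0) | p3:(0,4)->(1,4)->EXIT | p4:(2,0)->(1,0)
Step 2: p0:(2,2)->(1,2) | p1:(2,1)->(1,1) | p2:(0,0)->(0,1) | p3:escaped | p4:(1,0)->(0,0)
Step 3: p0:(1,2)->(0,2)->EXIT | p1:(1,1)->(0,1) | p2:(0,1)->(0,2)->EXIT | p3:escaped | p4:(0,0)->(0,1)
Step 4: p0:escaped | p1:(0,1)->(0,2)->EXIT | p2:escaped | p3:escaped | p4:(0,1)->(0,2)->EXIT

ESCAPED ESCAPED ESCAPED ESCAPED ESCAPED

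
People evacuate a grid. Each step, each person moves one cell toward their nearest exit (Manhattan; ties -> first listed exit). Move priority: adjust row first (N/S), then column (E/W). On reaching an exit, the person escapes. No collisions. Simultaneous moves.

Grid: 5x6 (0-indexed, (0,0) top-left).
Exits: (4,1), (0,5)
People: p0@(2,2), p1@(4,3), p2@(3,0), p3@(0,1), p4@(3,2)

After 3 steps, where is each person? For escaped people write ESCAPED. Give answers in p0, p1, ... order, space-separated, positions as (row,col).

Step 1: p0:(2,2)->(3,2) | p1:(4,3)->(4,2) | p2:(3,0)->(4,0) | p3:(0,1)->(1,1) | p4:(3,2)->(4,2)
Step 2: p0:(3,2)->(4,2) | p1:(4,2)->(4,1)->EXIT | p2:(4,0)->(4,1)->EXIT | p3:(1,1)->(2,1) | p4:(4,2)->(4,1)->EXIT
Step 3: p0:(4,2)->(4,1)->EXIT | p1:escaped | p2:escaped | p3:(2,1)->(3,1) | p4:escaped

ESCAPED ESCAPED ESCAPED (3,1) ESCAPED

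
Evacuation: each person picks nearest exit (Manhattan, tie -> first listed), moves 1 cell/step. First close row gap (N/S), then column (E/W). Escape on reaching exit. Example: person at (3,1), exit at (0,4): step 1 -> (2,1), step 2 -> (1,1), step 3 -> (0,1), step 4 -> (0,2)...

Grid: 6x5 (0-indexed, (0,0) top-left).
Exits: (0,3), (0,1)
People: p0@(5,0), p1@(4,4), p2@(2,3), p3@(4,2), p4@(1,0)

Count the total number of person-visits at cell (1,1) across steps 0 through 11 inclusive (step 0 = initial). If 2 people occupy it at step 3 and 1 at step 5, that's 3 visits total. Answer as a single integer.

Step 0: p0@(5,0) p1@(4,4) p2@(2,3) p3@(4,2) p4@(1,0) -> at (1,1): 0 [-], cum=0
Step 1: p0@(4,0) p1@(3,4) p2@(1,3) p3@(3,2) p4@(0,0) -> at (1,1): 0 [-], cum=0
Step 2: p0@(3,0) p1@(2,4) p2@ESC p3@(2,2) p4@ESC -> at (1,1): 0 [-], cum=0
Step 3: p0@(2,0) p1@(1,4) p2@ESC p3@(1,2) p4@ESC -> at (1,1): 0 [-], cum=0
Step 4: p0@(1,0) p1@(0,4) p2@ESC p3@(0,2) p4@ESC -> at (1,1): 0 [-], cum=0
Step 5: p0@(0,0) p1@ESC p2@ESC p3@ESC p4@ESC -> at (1,1): 0 [-], cum=0
Step 6: p0@ESC p1@ESC p2@ESC p3@ESC p4@ESC -> at (1,1): 0 [-], cum=0
Total visits = 0

Answer: 0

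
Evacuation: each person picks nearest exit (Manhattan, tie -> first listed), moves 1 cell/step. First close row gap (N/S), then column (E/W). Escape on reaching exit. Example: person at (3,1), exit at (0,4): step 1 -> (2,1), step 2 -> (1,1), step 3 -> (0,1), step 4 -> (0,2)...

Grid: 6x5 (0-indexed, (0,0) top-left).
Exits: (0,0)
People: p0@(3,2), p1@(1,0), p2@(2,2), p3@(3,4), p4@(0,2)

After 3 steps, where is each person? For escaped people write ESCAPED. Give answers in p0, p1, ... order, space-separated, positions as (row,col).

Step 1: p0:(3,2)->(2,2) | p1:(1,0)->(0,0)->EXIT | p2:(2,2)->(1,2) | p3:(3,4)->(2,4) | p4:(0,2)->(0,1)
Step 2: p0:(2,2)->(1,2) | p1:escaped | p2:(1,2)->(0,2) | p3:(2,4)->(1,4) | p4:(0,1)->(0,0)->EXIT
Step 3: p0:(1,2)->(0,2) | p1:escaped | p2:(0,2)->(0,1) | p3:(1,4)->(0,4) | p4:escaped

(0,2) ESCAPED (0,1) (0,4) ESCAPED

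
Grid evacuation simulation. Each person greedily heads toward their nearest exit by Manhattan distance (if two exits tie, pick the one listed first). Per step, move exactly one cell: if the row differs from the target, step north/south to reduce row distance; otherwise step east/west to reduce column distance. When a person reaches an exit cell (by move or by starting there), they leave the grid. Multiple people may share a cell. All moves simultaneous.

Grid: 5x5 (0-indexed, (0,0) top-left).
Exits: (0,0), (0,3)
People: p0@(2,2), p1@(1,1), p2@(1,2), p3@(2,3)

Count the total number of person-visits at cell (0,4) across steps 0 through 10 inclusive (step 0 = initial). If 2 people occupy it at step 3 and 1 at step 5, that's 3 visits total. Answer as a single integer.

Answer: 0

Derivation:
Step 0: p0@(2,2) p1@(1,1) p2@(1,2) p3@(2,3) -> at (0,4): 0 [-], cum=0
Step 1: p0@(1,2) p1@(0,1) p2@(0,2) p3@(1,3) -> at (0,4): 0 [-], cum=0
Step 2: p0@(0,2) p1@ESC p2@ESC p3@ESC -> at (0,4): 0 [-], cum=0
Step 3: p0@ESC p1@ESC p2@ESC p3@ESC -> at (0,4): 0 [-], cum=0
Total visits = 0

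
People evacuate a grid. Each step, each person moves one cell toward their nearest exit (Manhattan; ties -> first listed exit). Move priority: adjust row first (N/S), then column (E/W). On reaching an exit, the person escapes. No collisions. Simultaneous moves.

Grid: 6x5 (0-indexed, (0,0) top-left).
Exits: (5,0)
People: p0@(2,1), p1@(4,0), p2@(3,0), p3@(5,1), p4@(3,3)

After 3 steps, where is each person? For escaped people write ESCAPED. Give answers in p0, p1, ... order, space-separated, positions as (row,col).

Step 1: p0:(2,1)->(3,1) | p1:(4,0)->(5,0)->EXIT | p2:(3,0)->(4,0) | p3:(5,1)->(5,0)->EXIT | p4:(3,3)->(4,3)
Step 2: p0:(3,1)->(4,1) | p1:escaped | p2:(4,0)->(5,0)->EXIT | p3:escaped | p4:(4,3)->(5,3)
Step 3: p0:(4,1)->(5,1) | p1:escaped | p2:escaped | p3:escaped | p4:(5,3)->(5,2)

(5,1) ESCAPED ESCAPED ESCAPED (5,2)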